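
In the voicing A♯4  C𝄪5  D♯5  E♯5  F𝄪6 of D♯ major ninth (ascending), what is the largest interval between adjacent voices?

Adjacent intervals: A♯4→C𝄪5 = major third; C𝄪5→D♯5 = minor second; D♯5→E♯5 = major second; E♯5→F𝄪6 = major ninth.
The largest is E♯5 to F𝄪6, a major ninth (14 semitones).

major ninth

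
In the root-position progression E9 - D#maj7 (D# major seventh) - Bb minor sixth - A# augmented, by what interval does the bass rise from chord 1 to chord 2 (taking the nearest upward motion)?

The roots are E and D#.
From E to D# is 11 semitones, exactly the major seventh.

M7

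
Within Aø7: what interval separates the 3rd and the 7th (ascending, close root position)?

Spelling the chord: A–C–Eb–G.
So we need the interval from C up to G.
Counting 5 letters and 7 half steps from C gives a perfect fifth.

perfect 5th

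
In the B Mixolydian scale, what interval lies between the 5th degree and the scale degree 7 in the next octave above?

The scale runs B C# D# E F# G# A.
So we need the interval from F# up to A.
10 letter names make it a tenth; at 15 semitones (a half step narrower than major) the quality is minor.

m10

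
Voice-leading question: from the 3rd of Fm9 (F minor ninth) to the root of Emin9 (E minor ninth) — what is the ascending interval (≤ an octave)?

The 3rd of Fm9 (F minor ninth) is Ab; the root of Emin9 (E minor ninth) is E.
Ab up to E is 8 semitones, a half step wider than a perfect fifth, so the interval is augmented.

augmented fifth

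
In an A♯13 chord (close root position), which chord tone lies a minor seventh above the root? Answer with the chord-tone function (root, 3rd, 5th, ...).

7th

A♯13: A♯ C𝄪 E♯ G♯ B♯ F𝄪.
The root is A♯. A minor seventh above A♯ is G♯.
G♯ is the chord's 7th.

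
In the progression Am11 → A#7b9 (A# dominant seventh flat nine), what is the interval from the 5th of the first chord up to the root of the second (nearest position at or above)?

augmented fourth

The 5th of Am11 is E; the root of A#7b9 (A# dominant seventh flat nine) is A#.
From E to A#: 6 semitones over a fourth = augmented.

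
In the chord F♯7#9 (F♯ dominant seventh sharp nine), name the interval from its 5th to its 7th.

minor 3rd

F♯ dominant seventh sharp nine: F♯ A♯ C♯ E G𝄪.
So we need the interval from C♯ up to E.
C♯ up to E is 3 semitones, a half step narrower than a major third, so the interval is minor.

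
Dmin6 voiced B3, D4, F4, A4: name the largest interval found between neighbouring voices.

major third

Adjacent intervals: B3→D4 = minor third; D4→F4 = minor third; F4→A4 = major third.
The largest is F4 to A4, a major third (4 semitones).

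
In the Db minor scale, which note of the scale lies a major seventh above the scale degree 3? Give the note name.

The scale is Db Eb Fb Gb Ab Bbb Cb.
The scale degree 3 is Fb; a major seventh above that is Eb — scale degree 2.

Eb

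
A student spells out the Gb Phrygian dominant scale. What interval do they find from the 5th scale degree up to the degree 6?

The scale runs Gb Abb Bb Cb Db Ebb Fb.
The 5th scale degree is Db and the scale degree 6 is Ebb.
Db up to Ebb is 1 semitone, a half step narrower than a major second, so the interval is minor.

minor second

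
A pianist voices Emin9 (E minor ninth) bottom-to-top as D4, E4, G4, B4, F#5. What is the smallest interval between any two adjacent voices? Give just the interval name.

major second

Adjacent intervals: D4→E4 = major second; E4→G4 = minor third; G4→B4 = major third; B4→F#5 = perfect fifth.
The smallest is D4 to E4, a major second (2 semitones).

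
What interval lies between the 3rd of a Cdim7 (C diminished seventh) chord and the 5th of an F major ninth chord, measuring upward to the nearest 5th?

Cdim7 (C diminished seventh) has Eb as its 3rd, and F major ninth has C as its 5th.
Counting 6 letters and 9 half steps from Eb gives a major sixth.

M6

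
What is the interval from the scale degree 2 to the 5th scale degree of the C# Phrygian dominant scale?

The scale runs C# D E# F# G# A B.
So we need the interval from D up to G#.
4 letter names make it a fourth; at 6 semitones (a half step wider than perfect) the quality is augmented.

augmented fourth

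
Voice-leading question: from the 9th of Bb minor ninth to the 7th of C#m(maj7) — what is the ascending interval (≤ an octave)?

Bb minor ninth has C as its 9th, and C#m(maj7) has B# as its 7th.
C up to B# is 12 semitones, a half step wider than a major seventh, so the interval is augmented.

augmented seventh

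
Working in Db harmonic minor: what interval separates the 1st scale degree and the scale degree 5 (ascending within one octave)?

Db harmonic minor: Db Eb Fb Gb Ab Bbb C.
So we need the interval from Db up to Ab.
From Db to Ab is 7 semitones, exactly the perfect fifth.

P5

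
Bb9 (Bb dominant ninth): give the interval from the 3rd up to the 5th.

Bb9 (Bb dominant ninth): Bb-D-F-Ab-C.
The 3rd is D and the 5th is F.
3 letter names make it a third; at 3 semitones (a half step narrower than major) the quality is minor.

minor third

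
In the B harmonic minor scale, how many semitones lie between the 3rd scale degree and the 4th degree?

2

The scale is B C♯ D E F♯ G A♯.
D up to E is a major second — 2 semitones.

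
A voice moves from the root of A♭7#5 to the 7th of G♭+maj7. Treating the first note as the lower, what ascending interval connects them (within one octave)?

major sixth

A♭7#5 has A♭ as its root, and G♭+maj7 has F as its 7th.
Counting 6 letters and 9 half steps from A♭ gives a major sixth.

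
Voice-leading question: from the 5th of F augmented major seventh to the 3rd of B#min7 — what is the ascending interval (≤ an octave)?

M2

The 5th of F augmented major seventh is C#; the 3rd of B#min7 is D#.
Counting 2 letters and 2 half steps from C# gives a major second.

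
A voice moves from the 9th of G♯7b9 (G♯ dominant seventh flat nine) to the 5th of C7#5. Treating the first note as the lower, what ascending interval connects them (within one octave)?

major seventh

The 9th of G♯7b9 (G♯ dominant seventh flat nine) is A; the 5th of C7#5 is G♯.
From A to G♯ is 11 semitones, exactly the major seventh.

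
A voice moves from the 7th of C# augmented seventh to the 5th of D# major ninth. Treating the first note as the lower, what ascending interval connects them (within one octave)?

C# augmented seventh has B as its 7th, and D# major ninth has A# as its 5th.
From B to A# is 11 semitones, exactly the major seventh.

major seventh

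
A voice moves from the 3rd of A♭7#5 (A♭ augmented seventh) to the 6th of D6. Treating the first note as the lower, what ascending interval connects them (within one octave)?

A♭7#5 (A♭ augmented seventh) has C as its 3rd, and D6 has B as its 6th.
From C to B is 11 semitones, exactly the major seventh.

M7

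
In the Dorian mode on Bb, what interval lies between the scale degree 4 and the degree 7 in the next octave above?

Bb dorian: Bb C Db Eb F G Ab.
So we need the interval from Eb up to Ab.
From Eb to Ab is 17 semitones, exactly the perfect eleventh.

perfect 11th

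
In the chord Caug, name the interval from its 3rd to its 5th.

major third

Spelling the chord: C, E, G#.
That puts E below G#.
From E to G# is 4 semitones, exactly the major third.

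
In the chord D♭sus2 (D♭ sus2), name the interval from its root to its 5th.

perfect 5th

D♭sus2: D♭, E♭, A♭.
The root is D♭ and the 5th is A♭.
From D♭ to A♭ is 7 semitones, exactly the perfect fifth.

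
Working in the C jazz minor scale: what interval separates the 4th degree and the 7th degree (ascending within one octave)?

Spelling the C jazz minor scale: C D Eb F G A B.
That puts F below B.
4 letter names make it a fourth; at 6 semitones (a half step wider than perfect) the quality is augmented.

A4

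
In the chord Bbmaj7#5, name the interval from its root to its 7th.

Spelling the chord: Bb-D-F#-A.
That puts Bb below A.
Bb up to A spans 7 letter names and 11 semitones — a major seventh.

major seventh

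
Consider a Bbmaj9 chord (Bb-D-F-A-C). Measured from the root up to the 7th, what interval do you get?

M7

So we need the interval from Bb up to A.
Bb up to A spans 7 letter names and 11 semitones — a major seventh.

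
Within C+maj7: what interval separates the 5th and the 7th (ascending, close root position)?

minor third

C augmented major seventh is spelled C, E, G#, B.
That puts G# below B.
From G# to B: 3 semitones over a third = minor.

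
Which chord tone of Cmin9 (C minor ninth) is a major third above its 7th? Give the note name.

C minor ninth: C-Eb-G-Bb-D.
The 7th is Bb. A major third above Bb is D.
D is the chord's 9th.

D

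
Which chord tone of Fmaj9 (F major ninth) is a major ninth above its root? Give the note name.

Spelling the chord: F-A-C-E-G.
The root is F. A major ninth above F is G.
G is the chord's 9th.

G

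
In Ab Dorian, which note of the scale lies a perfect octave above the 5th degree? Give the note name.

The scale is Ab Bb Cb Db Eb F Gb.
The 5th degree is Eb; a perfect octave above that is Eb — scale degree 5.

Eb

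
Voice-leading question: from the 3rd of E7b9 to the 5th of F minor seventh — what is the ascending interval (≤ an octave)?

diminished 4th

E7b9 has G♯ as its 3rd, and F minor seventh has C as its 5th.
G♯ up to C is 4 semitones, a half step narrower than a perfect fourth, so the interval is diminished.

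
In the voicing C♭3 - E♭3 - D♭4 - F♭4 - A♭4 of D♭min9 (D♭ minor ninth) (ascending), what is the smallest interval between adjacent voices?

minor third

Adjacent intervals: C♭3→E♭3 = major third; E♭3→D♭4 = minor seventh; D♭4→F♭4 = minor third; F♭4→A♭4 = major third.
The smallest is D♭4 to F♭4, a minor third (3 semitones).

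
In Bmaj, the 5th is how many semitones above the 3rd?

Spelling the chord: B-D♯-F♯.
D♯ to F♯ is a minor third: 3 semitones.

3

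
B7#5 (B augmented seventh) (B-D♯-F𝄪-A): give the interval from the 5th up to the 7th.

diminished third

So we need the interval from F𝄪 up to A.
F𝄪 up to A is 2 semitones, a whole step narrower than a major third, so the interval is diminished.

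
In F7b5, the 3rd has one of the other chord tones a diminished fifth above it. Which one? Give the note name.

F7b5 is spelled F, A, C♭, E♭.
The 3rd is A. A diminished fifth above A is E♭.
E♭ is the chord's 7th.

Eb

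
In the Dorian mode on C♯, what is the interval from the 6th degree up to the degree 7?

minor second

Spelling the Dorian mode on C♯: C♯ D♯ E F♯ G♯ A♯ B.
So we need the interval from A♯ up to B.
A♯ up to B is 1 semitone, a half step narrower than a major second, so the interval is minor.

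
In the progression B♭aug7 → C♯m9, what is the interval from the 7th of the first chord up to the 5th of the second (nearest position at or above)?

augmented seventh

B♭aug7 has A♭ as its 7th, and C♯m9 has G♯ as its 5th.
7 letter names make it a seventh; at 12 semitones (a half step wider than major) the quality is augmented.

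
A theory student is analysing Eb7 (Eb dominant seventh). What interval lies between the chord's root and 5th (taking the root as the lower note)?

Eb7 is spelled Eb-G-Bb-Db.
The root is Eb and the 5th is Bb.
Eb up to Bb spans 5 letter names and 7 semitones — a perfect fifth.

perfect fifth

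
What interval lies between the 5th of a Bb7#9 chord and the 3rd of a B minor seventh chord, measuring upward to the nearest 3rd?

major 6th

The 5th of Bb7#9 is F; the 3rd of B minor seventh is D.
From F to D is 9 semitones, exactly the major sixth.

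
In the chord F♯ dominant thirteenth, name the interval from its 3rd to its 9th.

The chord tones of F♯ dominant thirteenth are F♯–A♯–C♯–E–G♯–D♯.
So we need the interval from A♯ up to G♯.
From A♯ to G♯: 10 semitones over a seventh = minor.

m7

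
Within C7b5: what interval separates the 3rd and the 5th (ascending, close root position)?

diminished third

C7b5 is spelled C E Gb Bb.
So we need the interval from E up to Gb.
From E to Gb: 2 semitones over a third = diminished.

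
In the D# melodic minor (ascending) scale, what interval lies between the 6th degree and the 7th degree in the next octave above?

The scale runs D# E# F# G# A# B# C##.
That puts B# below C##.
Counting 9 letters and 14 half steps from B# gives a major ninth.

major 9th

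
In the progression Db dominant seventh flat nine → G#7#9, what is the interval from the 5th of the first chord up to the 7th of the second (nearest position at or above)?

augmented 6th

Db dominant seventh flat nine has Ab as its 5th, and G#7#9 has F# as its 7th.
Ab up to F# is 10 semitones, a half step wider than a major sixth, so the interval is augmented.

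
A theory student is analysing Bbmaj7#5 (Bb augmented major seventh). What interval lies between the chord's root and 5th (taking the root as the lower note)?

Bbmaj7#5: Bb, D, F#, A.
Root = Bb; 5th = F#.
Bb up to F# is 8 semitones, a half step wider than a perfect fifth, so the interval is augmented.

augmented fifth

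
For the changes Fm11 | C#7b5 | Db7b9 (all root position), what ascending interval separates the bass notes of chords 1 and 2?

A5

The roots are F and C#.
5 letter names make it a fifth; at 8 semitones (a half step wider than perfect) the quality is augmented.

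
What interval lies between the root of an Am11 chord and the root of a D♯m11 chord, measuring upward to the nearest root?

The root of Am11 is A; the root of D♯m11 is D♯.
From A to D♯: 6 semitones over a fourth = augmented.

augmented fourth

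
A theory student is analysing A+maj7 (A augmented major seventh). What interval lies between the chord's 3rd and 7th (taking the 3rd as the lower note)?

perfect fifth

The chord tones of A augmented major seventh are A-C#-E#-G#.
That puts C# below G#.
From C# to G# is 7 semitones, exactly the perfect fifth.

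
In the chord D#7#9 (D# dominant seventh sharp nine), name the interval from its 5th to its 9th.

D#7#9: D#, F##, A#, C#, E##.
5th = A#; 9th = E##.
From A# to E##: 8 semitones over a fifth = augmented.

augmented 5th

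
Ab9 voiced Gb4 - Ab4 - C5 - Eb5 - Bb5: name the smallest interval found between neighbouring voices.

major second

Adjacent intervals: Gb4→Ab4 = major second; Ab4→C5 = major third; C5→Eb5 = minor third; Eb5→Bb5 = perfect fifth.
The smallest is Gb4 to Ab4, a major second (2 semitones).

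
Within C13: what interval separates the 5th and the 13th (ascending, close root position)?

major ninth

Spelling the chord: C–E–G–Bb–D–A.
That puts G below A.
From G to A is 14 semitones, exactly the major ninth.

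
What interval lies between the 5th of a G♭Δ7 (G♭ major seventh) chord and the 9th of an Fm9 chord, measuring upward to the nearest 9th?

The 5th of G♭Δ7 (G♭ major seventh) is D♭; the 9th of Fm9 is G.
4 letter names make it a fourth; at 6 semitones (a half step wider than perfect) the quality is augmented.

augmented fourth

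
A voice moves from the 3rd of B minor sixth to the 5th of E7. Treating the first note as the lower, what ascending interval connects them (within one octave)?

major sixth

The 3rd of B minor sixth is D; the 5th of E7 is B.
D up to B spans 6 letter names and 9 semitones — a major sixth.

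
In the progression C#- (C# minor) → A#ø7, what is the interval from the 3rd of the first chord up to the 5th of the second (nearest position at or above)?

The 3rd of C#- (C# minor) is E; the 5th of A#ø7 is E.
E up to E spans 1 letter names and 0 semitones — a perfect unison.

perfect 1st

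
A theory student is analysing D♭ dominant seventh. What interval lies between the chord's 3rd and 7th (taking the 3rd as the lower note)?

The chord tones of D♭ dominant seventh are D♭, F, A♭, C♭.
3rd = F; 7th = C♭.
F up to C♭ is 6 semitones, a half step narrower than a perfect fifth, so the interval is diminished.
That tritone between 3rd and 7th is what gives the dominant seventh its pull toward resolution.

diminished fifth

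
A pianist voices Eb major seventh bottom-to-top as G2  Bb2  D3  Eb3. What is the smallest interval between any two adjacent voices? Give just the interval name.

m2

Adjacent intervals: G2→Bb2 = minor third; Bb2→D3 = major third; D3→Eb3 = minor second.
The smallest is D3 to Eb3, a minor second (1 semitone).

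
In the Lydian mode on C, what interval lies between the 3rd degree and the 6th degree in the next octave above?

P11

Spelling the Lydian mode on C: C D E F# G A B.
The 3rd degree is E and the 6th scale degree (up an octave) is A.
Counting 11 letters and 17 half steps from E gives a perfect eleventh.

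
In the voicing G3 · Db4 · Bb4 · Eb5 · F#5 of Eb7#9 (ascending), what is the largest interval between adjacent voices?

Adjacent intervals: G3→Db4 = diminished fifth; Db4→Bb4 = major sixth; Bb4→Eb5 = perfect fourth; Eb5→F#5 = augmented second.
The largest is Db4 to Bb4, a major sixth (9 semitones).

major sixth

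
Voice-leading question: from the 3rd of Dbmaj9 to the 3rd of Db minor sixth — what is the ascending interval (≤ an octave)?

diminished octave

The 3rd of Dbmaj9 is F; the 3rd of Db minor sixth is Fb.
From F to Fb: 11 semitones over an octave = diminished.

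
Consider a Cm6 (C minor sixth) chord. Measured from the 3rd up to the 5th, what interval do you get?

major 3rd

The chord tones of Cm6 are C, E♭, G, A.
That puts E♭ below G.
Counting 3 letters and 4 half steps from E♭ gives a major third.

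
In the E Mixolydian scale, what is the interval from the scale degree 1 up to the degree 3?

E mixolydian: E F# G# A B C# D.
Scale degree 1 = E; 3rd scale degree = G#.
From E to G# is 4 semitones, exactly the major third.

M3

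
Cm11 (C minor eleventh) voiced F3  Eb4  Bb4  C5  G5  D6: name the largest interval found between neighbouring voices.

minor seventh

Adjacent intervals: F3→Eb4 = minor seventh; Eb4→Bb4 = perfect fifth; Bb4→C5 = major second; C5→G5 = perfect fifth; G5→D6 = perfect fifth.
The largest is F3 to Eb4, a minor seventh (10 semitones).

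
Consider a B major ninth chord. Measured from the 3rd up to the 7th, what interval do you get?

P5

B major ninth is spelled B–D#–F#–A#–C#.
So we need the interval from D# up to A#.
From D# to A# is 7 semitones, exactly the perfect fifth.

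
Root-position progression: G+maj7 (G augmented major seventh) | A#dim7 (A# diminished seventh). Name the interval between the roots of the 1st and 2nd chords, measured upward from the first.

augmented second

The roots are G and A#.
2 letter names make it a second; at 3 semitones (a half step wider than major) the quality is augmented.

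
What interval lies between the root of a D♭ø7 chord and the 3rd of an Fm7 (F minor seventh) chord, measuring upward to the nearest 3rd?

perfect fifth

The root of D♭ø7 is D♭; the 3rd of Fm7 (F minor seventh) is A♭.
D♭ up to A♭ spans 5 letter names and 7 semitones — a perfect fifth.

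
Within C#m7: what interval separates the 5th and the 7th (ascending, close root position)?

Spelling the chord: C# E G# B.
The 5th is G# and the 7th is B.
From G# to B: 3 semitones over a third = minor.

minor third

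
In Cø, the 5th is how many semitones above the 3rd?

Cm7b5: C Eb Gb Bb.
Eb to Gb is a minor third: 3 semitones.

3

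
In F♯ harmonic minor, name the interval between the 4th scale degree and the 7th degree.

A4

F♯ harmonic minor: F♯ G♯ A B C♯ D E♯.
That puts B below E♯.
4 letter names make it a fourth; at 6 semitones (a half step wider than perfect) the quality is augmented.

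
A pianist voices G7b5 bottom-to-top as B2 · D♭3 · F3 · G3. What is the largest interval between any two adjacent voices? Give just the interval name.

Adjacent intervals: B2→D♭3 = diminished third; D♭3→F3 = major third; F3→G3 = major second.
The largest is D♭3 to F3, a major third (4 semitones).

M3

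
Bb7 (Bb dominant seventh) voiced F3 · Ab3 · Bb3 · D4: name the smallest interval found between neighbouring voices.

Adjacent intervals: F3→Ab3 = minor third; Ab3→Bb3 = major second; Bb3→D4 = major third.
The smallest is Ab3 to Bb3, a major second (2 semitones).

major second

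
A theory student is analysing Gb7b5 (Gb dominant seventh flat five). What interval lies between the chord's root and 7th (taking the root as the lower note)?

The chord tones of Gb dominant seventh flat five are Gb, Bb, Dbb, Fb.
The root is Gb and the 7th is Fb.
7 letter names make it a seventh; at 10 semitones (a half step narrower than major) the quality is minor.

m7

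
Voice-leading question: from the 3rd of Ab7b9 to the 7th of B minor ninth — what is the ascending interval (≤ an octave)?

major sixth

Ab7b9 has C as its 3rd, and B minor ninth has A as its 7th.
Counting 6 letters and 9 half steps from C gives a major sixth.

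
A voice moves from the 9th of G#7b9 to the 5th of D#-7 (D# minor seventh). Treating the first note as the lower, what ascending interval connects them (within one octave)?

augmented 1st

The 9th of G#7b9 is A; the 5th of D#-7 (D# minor seventh) is A#.
From A to A#: 1 semitone over a unison = augmented.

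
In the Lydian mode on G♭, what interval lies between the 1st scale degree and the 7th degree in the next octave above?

major fourteenth

G♭ lydian: G♭ A♭ B♭ C D♭ E♭ F.
So we need the interval from G♭ up to F.
G♭ up to F spans 14 letter names and 23 semitones — a major fourteenth.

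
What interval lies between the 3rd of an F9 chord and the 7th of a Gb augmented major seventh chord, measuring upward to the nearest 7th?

F9 has A as its 3rd, and Gb augmented major seventh has F as its 7th.
A up to F is 8 semitones, a half step narrower than a major sixth, so the interval is minor.

minor 6th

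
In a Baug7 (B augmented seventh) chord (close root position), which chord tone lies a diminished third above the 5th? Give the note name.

A

Baug7 (B augmented seventh) is spelled B D# F## A.
The 5th is F##. A diminished third above F## is A.
A is the chord's 7th.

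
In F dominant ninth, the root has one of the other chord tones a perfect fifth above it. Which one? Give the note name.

C

Spelling the chord: F–A–C–Eb–G.
The root is F. A perfect fifth above F is C.
C is the chord's 5th.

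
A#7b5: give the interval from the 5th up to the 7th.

major third

The chord tones of A#7b5 are A#, C##, E, G#.
5th = E; 7th = G#.
Counting 3 letters and 4 half steps from E gives a major third.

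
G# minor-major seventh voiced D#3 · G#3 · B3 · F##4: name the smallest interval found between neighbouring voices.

minor third

Adjacent intervals: D#3→G#3 = perfect fourth; G#3→B3 = minor third; B3→F##4 = augmented fifth.
The smallest is G#3 to B3, a minor third (3 semitones).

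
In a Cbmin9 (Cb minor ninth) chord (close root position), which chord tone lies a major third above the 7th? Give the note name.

Spelling the chord: Cb-Ebb-Gb-Bbb-Db.
The 7th is Bbb. A major third above Bbb is Db.
Db is the chord's 9th.

Db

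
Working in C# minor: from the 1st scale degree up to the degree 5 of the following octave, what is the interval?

perfect 12th

The scale runs C# D# E F# G# A B.
That puts C# below G#.
Counting 12 letters and 19 half steps from C# gives a perfect twelfth.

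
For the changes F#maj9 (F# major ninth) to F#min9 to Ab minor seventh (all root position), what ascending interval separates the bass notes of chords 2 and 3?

diminished third

The roots are F# and Ab.
F# up to Ab is 2 semitones, a whole step narrower than a major third, so the interval is diminished.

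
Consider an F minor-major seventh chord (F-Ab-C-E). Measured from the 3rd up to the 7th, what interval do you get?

A5

3rd = Ab; 7th = E.
Ab up to E is 8 semitones, a half step wider than a perfect fifth, so the interval is augmented.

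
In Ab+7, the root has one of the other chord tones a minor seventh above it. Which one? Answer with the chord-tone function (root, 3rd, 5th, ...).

Spelling the chord: Ab–C–E–Gb.
The root is Ab. A minor seventh above Ab is Gb.
Gb is the chord's 7th.

7th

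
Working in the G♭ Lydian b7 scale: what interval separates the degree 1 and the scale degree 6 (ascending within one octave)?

major sixth

Spelling the G♭ Lydian b7 scale: G♭ A♭ B♭ C D♭ E♭ F♭.
So we need the interval from G♭ up to E♭.
Counting 6 letters and 9 half steps from G♭ gives a major sixth.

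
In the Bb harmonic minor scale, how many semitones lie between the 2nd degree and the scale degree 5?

5

The scale is Bb C Db Eb F Gb A.
C up to F is a perfect fourth — 5 semitones.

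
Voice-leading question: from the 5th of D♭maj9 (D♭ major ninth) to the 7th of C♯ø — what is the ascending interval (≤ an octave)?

augmented second

The 5th of D♭maj9 (D♭ major ninth) is A♭; the 7th of C♯ø is B.
2 letter names make it a second; at 3 semitones (a half step wider than major) the quality is augmented.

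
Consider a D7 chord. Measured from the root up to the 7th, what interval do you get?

minor seventh

D7 (D dominant seventh): D, F#, A, C.
So we need the interval from D up to C.
From D to C: 10 semitones over a seventh = minor.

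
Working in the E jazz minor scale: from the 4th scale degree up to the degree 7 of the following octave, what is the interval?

augmented 11th

E melodic minor: E F# G A B C# D#.
That puts A below D#.
11 letter names make it an eleventh; at 18 semitones (a half step wider than perfect) the quality is augmented.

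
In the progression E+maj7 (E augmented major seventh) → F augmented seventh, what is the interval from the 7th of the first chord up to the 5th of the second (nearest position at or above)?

minor seventh

E+maj7 (E augmented major seventh) has D♯ as its 7th, and F augmented seventh has C♯ as its 5th.
7 letter names make it a seventh; at 10 semitones (a half step narrower than major) the quality is minor.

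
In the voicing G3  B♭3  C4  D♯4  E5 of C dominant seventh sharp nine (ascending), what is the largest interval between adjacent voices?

Adjacent intervals: G3→B♭3 = minor third; B♭3→C4 = major second; C4→D♯4 = augmented second; D♯4→E5 = minor ninth.
The largest is D♯4 to E5, a minor ninth (13 semitones).

minor ninth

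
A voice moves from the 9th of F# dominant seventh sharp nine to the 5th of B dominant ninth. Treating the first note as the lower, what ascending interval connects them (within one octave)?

The 9th of F# dominant seventh sharp nine is G##; the 5th of B dominant ninth is F#.
7 letter names make it a seventh; at 9 semitones (a whole step narrower than major) the quality is diminished.

d7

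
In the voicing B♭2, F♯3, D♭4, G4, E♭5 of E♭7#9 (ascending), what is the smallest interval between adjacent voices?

augmented fourth

Adjacent intervals: B♭2→F♯3 = augmented fifth; F♯3→D♭4 = diminished sixth; D♭4→G4 = augmented fourth; G4→E♭5 = minor sixth.
The smallest is D♭4 to G4, an augmented fourth (6 semitones).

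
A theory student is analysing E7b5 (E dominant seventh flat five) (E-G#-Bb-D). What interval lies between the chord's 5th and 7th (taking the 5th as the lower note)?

5th = Bb; 7th = D.
Bb up to D spans 3 letter names and 4 semitones — a major third.

major third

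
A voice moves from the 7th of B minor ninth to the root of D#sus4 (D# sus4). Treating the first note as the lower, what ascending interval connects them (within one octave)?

B minor ninth has A as its 7th, and D#sus4 (D# sus4) has D# as its root.
4 letter names make it a fourth; at 6 semitones (a half step wider than perfect) the quality is augmented.

augmented 4th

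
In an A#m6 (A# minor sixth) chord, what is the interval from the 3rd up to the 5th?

major third

A#m6 is spelled A#-C#-E#-F##.
So we need the interval from C# up to E#.
From C# to E# is 4 semitones, exactly the major third.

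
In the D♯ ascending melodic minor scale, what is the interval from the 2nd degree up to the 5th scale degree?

The scale runs D♯ E♯ F♯ G♯ A♯ B♯ C𝄪.
The 2nd degree is E♯ and the scale degree 5 is A♯.
Counting 4 letters and 5 half steps from E♯ gives a perfect fourth.

perfect fourth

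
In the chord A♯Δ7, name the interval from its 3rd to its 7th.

perfect fifth

A♯M7: A♯, C𝄪, E♯, G𝄪.
The 3rd is C𝄪 and the 7th is G𝄪.
Counting 5 letters and 7 half steps from C𝄪 gives a perfect fifth.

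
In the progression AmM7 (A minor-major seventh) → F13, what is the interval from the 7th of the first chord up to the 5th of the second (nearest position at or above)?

AmM7 (A minor-major seventh) has G# as its 7th, and F13 has C as its 5th.
4 letter names make it a fourth; at 4 semitones (a half step narrower than perfect) the quality is diminished.

diminished fourth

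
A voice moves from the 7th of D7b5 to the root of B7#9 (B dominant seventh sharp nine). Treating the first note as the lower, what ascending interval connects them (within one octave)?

The 7th of D7b5 is C; the root of B7#9 (B dominant seventh sharp nine) is B.
From C to B is 11 semitones, exactly the major seventh.

major seventh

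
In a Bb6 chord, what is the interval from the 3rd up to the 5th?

m3

Bb6: Bb–D–F–G.
So we need the interval from D up to F.
D up to F is 3 semitones, a half step narrower than a major third, so the interval is minor.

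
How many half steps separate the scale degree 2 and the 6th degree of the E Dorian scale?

7

The scale is E F# G A B C# D.
F# up to C# is a perfect fifth — 7 semitones.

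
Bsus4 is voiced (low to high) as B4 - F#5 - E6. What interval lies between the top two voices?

Those voices are F#5 and E6.
7 letter names make it a seventh; at 10 semitones (a half step narrower than major) the quality is minor.

minor seventh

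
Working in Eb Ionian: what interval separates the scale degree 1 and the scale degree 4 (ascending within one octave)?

Eb major: Eb F G Ab Bb C D.
The scale degree 1 is Eb and the 4th degree is Ab.
Eb up to Ab spans 4 letter names and 5 semitones — a perfect fourth.

perfect fourth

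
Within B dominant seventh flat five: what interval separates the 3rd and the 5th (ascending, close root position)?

B7b5 is spelled B D# F A.
The 3rd is D# and the 5th is F.
From D# to F: 2 semitones over a third = diminished.

diminished third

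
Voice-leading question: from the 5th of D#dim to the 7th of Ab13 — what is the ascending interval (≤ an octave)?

diminished 7th

D#dim has A as its 5th, and Ab13 has Gb as its 7th.
A up to Gb is 9 semitones, a whole step narrower than a major seventh, so the interval is diminished.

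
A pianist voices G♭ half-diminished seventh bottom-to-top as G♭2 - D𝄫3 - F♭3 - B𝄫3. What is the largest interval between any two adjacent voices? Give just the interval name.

Adjacent intervals: G♭2→D𝄫3 = diminished fifth; D𝄫3→F♭3 = major third; F♭3→B𝄫3 = perfect fourth.
The largest is G♭2 to D𝄫3, a diminished fifth (6 semitones).

diminished 5th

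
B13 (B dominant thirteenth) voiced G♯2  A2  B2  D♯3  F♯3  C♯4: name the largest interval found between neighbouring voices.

Adjacent intervals: G♯2→A2 = minor second; A2→B2 = major second; B2→D♯3 = major third; D♯3→F♯3 = minor third; F♯3→C♯4 = perfect fifth.
The largest is F♯3 to C♯4, a perfect fifth (7 semitones).

perfect fifth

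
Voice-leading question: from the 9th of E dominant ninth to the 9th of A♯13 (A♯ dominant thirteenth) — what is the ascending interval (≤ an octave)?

A4

The 9th of E dominant ninth is F♯; the 9th of A♯13 (A♯ dominant thirteenth) is B♯.
From F♯ to B♯: 6 semitones over a fourth = augmented.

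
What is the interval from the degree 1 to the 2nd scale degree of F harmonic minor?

major second

The scale runs F G Ab Bb C Db E.
Degree 1 = F; degree 2 = G.
F up to G spans 2 letter names and 2 semitones — a major second.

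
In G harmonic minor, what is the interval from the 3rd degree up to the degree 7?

augmented fifth

Spelling G harmonic minor: G A B♭ C D E♭ F♯.
That puts B♭ below F♯.
B♭ up to F♯ is 8 semitones, a half step wider than a perfect fifth, so the interval is augmented.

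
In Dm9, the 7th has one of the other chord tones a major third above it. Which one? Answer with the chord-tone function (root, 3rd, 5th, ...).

Dm9 (D minor ninth): D, F, A, C, E.
The 7th is C. A major third above C is E.
E is the chord's 9th.

9th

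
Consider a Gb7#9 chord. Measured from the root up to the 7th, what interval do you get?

Gb dominant seventh sharp nine is spelled Gb, Bb, Db, Fb, A.
Root = Gb; 7th = Fb.
7 letter names make it a seventh; at 10 semitones (a half step narrower than major) the quality is minor.

m7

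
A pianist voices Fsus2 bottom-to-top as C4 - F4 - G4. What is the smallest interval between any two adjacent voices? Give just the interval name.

major second

Adjacent intervals: C4→F4 = perfect fourth; F4→G4 = major second.
The smallest is F4 to G4, a major second (2 semitones).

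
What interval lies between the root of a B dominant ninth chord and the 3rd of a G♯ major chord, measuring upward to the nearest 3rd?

B dominant ninth has B as its root, and G♯ major has B♯ as its 3rd.
From B to B♯: 1 semitone over a unison = augmented.

augmented 1st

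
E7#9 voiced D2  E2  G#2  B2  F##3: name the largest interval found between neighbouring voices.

Adjacent intervals: D2→E2 = major second; E2→G#2 = major third; G#2→B2 = minor third; B2→F##3 = augmented fifth.
The largest is B2 to F##3, an augmented fifth (8 semitones).

A5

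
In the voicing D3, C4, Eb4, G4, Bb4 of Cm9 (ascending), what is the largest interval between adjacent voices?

Adjacent intervals: D3→C4 = minor seventh; C4→Eb4 = minor third; Eb4→G4 = major third; G4→Bb4 = minor third.
The largest is D3 to C4, a minor seventh (10 semitones).

m7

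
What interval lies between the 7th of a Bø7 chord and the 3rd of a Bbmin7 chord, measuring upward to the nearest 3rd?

Bø7 has A as its 7th, and Bbmin7 has Db as its 3rd.
4 letter names make it a fourth; at 4 semitones (a half step narrower than perfect) the quality is diminished.

d4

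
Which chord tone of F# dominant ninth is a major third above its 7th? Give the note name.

G#

Spelling the chord: F# A# C# E G#.
The 7th is E. A major third above E is G#.
G# is the chord's 9th.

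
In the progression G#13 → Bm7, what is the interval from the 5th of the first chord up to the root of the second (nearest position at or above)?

minor sixth

The 5th of G#13 is D#; the root of Bm7 is B.
6 letter names make it a sixth; at 8 semitones (a half step narrower than major) the quality is minor.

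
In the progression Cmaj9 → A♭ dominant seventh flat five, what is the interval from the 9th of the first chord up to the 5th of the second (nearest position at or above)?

The 9th of Cmaj9 is D; the 5th of A♭ dominant seventh flat five is E𝄫.
D up to E𝄫 is 0 semitones, a whole step narrower than a major second, so the interval is diminished.

diminished second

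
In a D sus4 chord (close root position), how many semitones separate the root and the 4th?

5

Dsus4 is spelled D–G–A.
D to G is a perfect fourth: 5 semitones.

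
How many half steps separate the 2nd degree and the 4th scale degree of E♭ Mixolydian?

3

The scale is E♭ F G A♭ B♭ C D♭.
F up to A♭ is a minor third — 3 semitones.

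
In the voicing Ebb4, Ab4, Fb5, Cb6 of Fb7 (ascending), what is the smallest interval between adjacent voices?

Adjacent intervals: Ebb4→Ab4 = augmented fourth; Ab4→Fb5 = minor sixth; Fb5→Cb6 = perfect fifth.
The smallest is Ebb4 to Ab4, an augmented fourth (6 semitones).

augmented fourth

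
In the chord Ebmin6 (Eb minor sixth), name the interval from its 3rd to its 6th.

augmented 4th

Ebm6 (Eb minor sixth): Eb Gb Bb C.
So we need the interval from Gb up to C.
From Gb to C: 6 semitones over a fourth = augmented.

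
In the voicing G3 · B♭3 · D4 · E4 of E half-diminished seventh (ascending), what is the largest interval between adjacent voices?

Adjacent intervals: G3→B♭3 = minor third; B♭3→D4 = major third; D4→E4 = major second.
The largest is B♭3 to D4, a major third (4 semitones).

M3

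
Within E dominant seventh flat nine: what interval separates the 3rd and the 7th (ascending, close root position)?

The chord tones of E dominant seventh flat nine are E-G♯-B-D-F.
So we need the interval from G♯ up to D.
From G♯ to D: 6 semitones over a fifth = diminished.

diminished 5th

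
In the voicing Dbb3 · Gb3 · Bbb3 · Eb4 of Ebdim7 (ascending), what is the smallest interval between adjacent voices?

minor third

Adjacent intervals: Dbb3→Gb3 = augmented fourth; Gb3→Bbb3 = minor third; Bbb3→Eb4 = augmented fourth.
The smallest is Gb3 to Bbb3, a minor third (3 semitones).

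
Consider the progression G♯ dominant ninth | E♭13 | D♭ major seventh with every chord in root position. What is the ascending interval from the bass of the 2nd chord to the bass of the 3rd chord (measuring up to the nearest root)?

The roots are E♭ and D♭.
7 letter names make it a seventh; at 10 semitones (a half step narrower than major) the quality is minor.

minor 7th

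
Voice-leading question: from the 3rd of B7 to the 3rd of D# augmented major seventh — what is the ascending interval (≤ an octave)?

M3

The 3rd of B7 is D#; the 3rd of D# augmented major seventh is F##.
From D# to F## is 4 semitones, exactly the major third.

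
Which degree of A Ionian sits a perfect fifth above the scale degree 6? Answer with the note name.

The scale is A B C♯ D E F♯ G♯.
The scale degree 6 is F♯; a perfect fifth above that is C♯ — scale degree 3.

C#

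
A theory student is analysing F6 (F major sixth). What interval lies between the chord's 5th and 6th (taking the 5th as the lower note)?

F6 (F major sixth) is spelled F-A-C-D.
That puts C below D.
Counting 2 letters and 2 half steps from C gives a major second.

major 2nd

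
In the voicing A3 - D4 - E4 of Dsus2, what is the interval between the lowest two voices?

perfect 4th

Those voices are A3 and D4.
A up to D spans 4 letter names and 5 semitones — a perfect fourth.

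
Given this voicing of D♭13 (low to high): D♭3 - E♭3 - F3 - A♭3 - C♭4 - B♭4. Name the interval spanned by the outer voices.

The outer voices are D♭3 and B♭4.
From D♭ to B♭ is 21 semitones, exactly the major thirteenth.

major thirteenth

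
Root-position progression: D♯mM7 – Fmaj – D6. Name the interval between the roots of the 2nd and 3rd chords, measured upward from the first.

The roots are F and D.
F up to D spans 6 letter names and 9 semitones — a major sixth.

major sixth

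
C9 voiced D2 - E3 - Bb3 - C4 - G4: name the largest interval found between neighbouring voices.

Adjacent intervals: D2→E3 = major ninth; E3→Bb3 = diminished fifth; Bb3→C4 = major second; C4→G4 = perfect fifth.
The largest is D2 to E3, a major ninth (14 semitones).

major ninth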